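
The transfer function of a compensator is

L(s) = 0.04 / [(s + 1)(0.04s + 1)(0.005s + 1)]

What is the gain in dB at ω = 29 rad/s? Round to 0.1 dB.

-61.0 dB

At ω = 29 rad/s:
pole (1 + j29·1) = 1 + j29 → |·| ≈ 29.017, ∠ ≈ 88.03°
pole (1 + j29·0.04) = 1 + j1.16 → |·| ≈ 1.5315, ∠ ≈ 49.24°
pole (1 + j29·0.005) = 1 + j0.145 → |·| ≈ 1.0105, ∠ ≈ 8.25°
|L| = 0.04 · 1 / (29.017 · 1.5315 · 1.0105) ≈ 0.00089075
Gain = 20 log₁₀(0.00089075) ≈ -61.00 dB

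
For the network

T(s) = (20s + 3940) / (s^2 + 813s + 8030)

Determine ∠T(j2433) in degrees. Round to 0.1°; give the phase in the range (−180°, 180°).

Substitute s = j2433:
Numerator: 20(j2433) + 3940 = 3940 + j48660
Denominator: (j2433)^2 + 813(j2433) + 8030 = -5911459 + j1978029
|N| = √(3940² + 48660²) ≈ 48819, ∠N ≈ 85.37°
|D| = √(5911459² + 1978029²) ≈ 6.2336e+06, ∠D ≈ 161.50°
∠T = 85.37° − 161.50° = -76.13°

-76.1°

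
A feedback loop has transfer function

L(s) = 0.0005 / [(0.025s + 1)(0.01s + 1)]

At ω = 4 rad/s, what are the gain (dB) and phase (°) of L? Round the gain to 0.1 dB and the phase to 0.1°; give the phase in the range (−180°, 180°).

At ω = 4 rad/s:
pole (1 + j4·0.025) = 1 + j0.1 → |·| ≈ 1.005, ∠ ≈ 5.71°
pole (1 + j4·0.01) = 1 + j0.04 → |·| ≈ 1.0008, ∠ ≈ 2.29°
|L| = 0.0005 · 1 / (1.005 · 1.0008) ≈ 0.00049711
Gain = 20 log₁₀(0.00049711) ≈ -66.07 dB
∠L = (0°) − (5.71° + 2.29°) = -8.00°

-66.1 dB, -8.0°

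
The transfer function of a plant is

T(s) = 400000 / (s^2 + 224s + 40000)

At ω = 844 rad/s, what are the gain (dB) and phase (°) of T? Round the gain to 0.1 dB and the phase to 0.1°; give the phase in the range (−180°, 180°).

-4.8 dB, -164.3°

At s = jω = j844:
quadratic: (j844)² + 224·j844 + 40000 = -672336 + j189056 → |·| ≈ 6.9841e+05, ∠ ≈ 164.29°
|T| = 400000 / 6.9841e+05 ≈ 0.57273
Gain = 20 log₁₀(0.57273) ≈ -4.84 dB
∠T = 0.00° − 164.29° = -164.29°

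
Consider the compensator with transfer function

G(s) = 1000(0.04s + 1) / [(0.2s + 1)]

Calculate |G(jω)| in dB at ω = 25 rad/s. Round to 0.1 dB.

At ω = 25 rad/s:
zero (1 + j25·0.04) = 1 + j1 → |·| ≈ 1.4142, ∠ ≈ 45.00°
pole (1 + j25·0.2) = 1 + j5 → |·| ≈ 5.099, ∠ ≈ 78.69°
|G| = 1000 · 1.4142 / (5.099) ≈ 277.35
Gain = 20 log₁₀(277.35) ≈ 48.86 dB

48.9 dB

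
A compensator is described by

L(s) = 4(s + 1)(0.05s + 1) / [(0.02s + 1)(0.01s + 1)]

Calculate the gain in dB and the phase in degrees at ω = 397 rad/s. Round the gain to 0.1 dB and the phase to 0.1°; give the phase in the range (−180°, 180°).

59.7 dB, 18.3°

At ω = 397 rad/s:
zero (1 + j397·1) = 1 + j397 → |·| ≈ 397, ∠ ≈ 89.86°
zero (1 + j397·0.05) = 1 + j19.85 → |·| ≈ 19.875, ∠ ≈ 87.12°
pole (1 + j397·0.02) = 1 + j7.94 → |·| ≈ 8.0027, ∠ ≈ 82.82°
pole (1 + j397·0.01) = 1 + j3.97 → |·| ≈ 4.094, ∠ ≈ 75.86°
|L| = 4 · 397 · 19.875 / (8.0027 · 4.094) ≈ 963.33
Gain = 20 log₁₀(963.33) ≈ 59.68 dB
∠L = (89.86° + 87.12°) − (82.82° + 75.86°) = 18.30°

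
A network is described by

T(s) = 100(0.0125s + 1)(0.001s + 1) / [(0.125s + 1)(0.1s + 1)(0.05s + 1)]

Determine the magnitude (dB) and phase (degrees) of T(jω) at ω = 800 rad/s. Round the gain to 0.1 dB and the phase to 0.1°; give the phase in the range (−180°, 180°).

-47.9 dB, -144.3°

At ω = 800 rad/s:
zero (1 + j800·0.0125) = 1 + j10 → |·| ≈ 10.05, ∠ ≈ 84.29°
zero (1 + j800·0.001) = 1 + j0.8 → |·| ≈ 1.2806, ∠ ≈ 38.66°
pole (1 + j800·0.125) = 1 + j100 → |·| ≈ 100, ∠ ≈ 89.43°
pole (1 + j800·0.1) = 1 + j80 → |·| ≈ 80.006, ∠ ≈ 89.28°
pole (1 + j800·0.05) = 1 + j40 → |·| ≈ 40.012, ∠ ≈ 88.57°
|T| = 100 · 10.05 · 1.2806 / (100 · 80.006 · 40.012) ≈ 0.0040204
Gain = 20 log₁₀(0.0040204) ≈ -47.91 dB
∠T = (84.29° + 38.66°) − (89.43° + 89.28° + 88.57°) = -144.33°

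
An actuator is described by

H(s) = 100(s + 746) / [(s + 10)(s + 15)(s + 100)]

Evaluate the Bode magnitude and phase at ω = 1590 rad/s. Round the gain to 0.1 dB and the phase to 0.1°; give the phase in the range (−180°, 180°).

-87.2 dB, 159.4°

At s = jω = j1590:
zero (s+746): 746 + j1590 → |·| = √(746²+1590²) = √3084616 ≈ 1756.3, ∠ = arctan(1590/746) ≈ 64.86°
pole (s+10): 10 + j1590 → |·| = √(10²+1590²) = √2528200 ≈ 1590, ∠ = arctan(1590/10) ≈ 89.64°
pole (s+15): 15 + j1590 → |·| = √(15²+1590²) = √2528325 ≈ 1590.1, ∠ = arctan(1590/15) ≈ 89.46°
pole (s+100): 100 + j1590 → |·| = √(100²+1590²) = √2538100 ≈ 1593.1, ∠ = arctan(1590/100) ≈ 86.40°
|H| = 100 · 1756.3 / 4.0278e+09 ≈ 4.3604e-05
Gain = 20 log₁₀(4.3604e-05) ≈ -87.21 dB
∠H = 64.86° − 265.50° = -200.64° ≡ 159.36° (principal value)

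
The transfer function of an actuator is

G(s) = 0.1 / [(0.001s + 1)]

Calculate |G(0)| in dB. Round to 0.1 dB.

G(0) = 0.1 · 1 / 1 = 0.1
20 log₁₀(0.1) ≈ -20.00 dB

-20.0 dB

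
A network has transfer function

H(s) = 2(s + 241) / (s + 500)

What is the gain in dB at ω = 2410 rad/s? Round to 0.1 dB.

5.9 dB

At s = jω = j2410:
zero (s+241): 241 + j2410 → |·| = √(241²+2410²) = √5866181 ≈ 2422, ∠ = arctan(2410/241) ≈ 84.29°
pole (s+500): 500 + j2410 → |·| = √(500²+2410²) = √6058100 ≈ 2461.3, ∠ = arctan(2410/500) ≈ 78.28°
|H| = 2 · 2422 / 2461.3 ≈ 1.9681
Gain = 20 log₁₀(1.9681) ≈ 5.88 dB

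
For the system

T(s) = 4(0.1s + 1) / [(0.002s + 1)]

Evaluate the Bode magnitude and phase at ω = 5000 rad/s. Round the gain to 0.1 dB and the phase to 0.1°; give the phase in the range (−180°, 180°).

At ω = 5000 rad/s:
zero (1 + j5000·0.1) = 1 + j500 → |·| ≈ 500, ∠ ≈ 89.89°
pole (1 + j5000·0.002) = 1 + j10 → |·| ≈ 10.05, ∠ ≈ 84.29°
|T| = 4 · 500 / (10.05) ≈ 199
Gain = 20 log₁₀(199) ≈ 45.98 dB
∠T = (89.89°) − (84.29°) = 5.60°

46.0 dB, 5.6°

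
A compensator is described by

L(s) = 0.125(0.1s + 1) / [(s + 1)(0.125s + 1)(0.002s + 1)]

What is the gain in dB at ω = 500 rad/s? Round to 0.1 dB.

At ω = 500 rad/s:
zero (1 + j500·0.1) = 1 + j50 → |·| ≈ 50.01, ∠ ≈ 88.85°
pole (1 + j500·1) = 1 + j500 → |·| ≈ 500, ∠ ≈ 89.89°
pole (1 + j500·0.125) = 1 + j62.5 → |·| ≈ 62.508, ∠ ≈ 89.08°
pole (1 + j500·0.002) = 1 + j1 → |·| ≈ 1.4142, ∠ ≈ 45.00°
|L| = 0.125 · 50.01 / (500 · 62.508 · 1.4142) ≈ 0.00014143
Gain = 20 log₁₀(0.00014143) ≈ -76.99 dB

-77.0 dB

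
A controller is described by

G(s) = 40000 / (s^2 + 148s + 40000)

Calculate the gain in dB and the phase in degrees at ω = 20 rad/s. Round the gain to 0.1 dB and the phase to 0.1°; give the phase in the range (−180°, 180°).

At s = jω = j20:
quadratic: (j20)² + 148·j20 + 40000 = 39600 + j2960 → |·| ≈ 39710, ∠ ≈ 4.27°
|G| = 40000 / 39710 ≈ 1.0073
Gain = 20 log₁₀(1.0073) ≈ 0.06 dB
∠G = 0.00° − 4.27° = -4.27°

0.1 dB, -4.3°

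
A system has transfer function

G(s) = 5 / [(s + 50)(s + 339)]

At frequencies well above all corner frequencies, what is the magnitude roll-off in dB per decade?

-40 dB/decade

Each pole contributes −20 dB/decade at high frequency; each zero contributes +20 dB/decade.
Net: 0 zero(s) − 2 pole(s) → -40 dB/decade.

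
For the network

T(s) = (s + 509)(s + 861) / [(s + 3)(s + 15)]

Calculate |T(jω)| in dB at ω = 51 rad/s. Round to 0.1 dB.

At s = jω = j51:
zero (s+509): 509 + j51 → |·| = √(509²+51²) = √261682 ≈ 511.55, ∠ = arctan(51/509) ≈ 5.72°
zero (s+861): 861 + j51 → |·| = √(861²+51²) = √743922 ≈ 862.51, ∠ = arctan(51/861) ≈ 3.39°
pole (s+3): 3 + j51 → |·| = √(3²+51²) = √2610 ≈ 51.088, ∠ = arctan(51/3) ≈ 86.63°
pole (s+15): 15 + j51 → |·| = √(15²+51²) = √2826 ≈ 53.16, ∠ = arctan(51/15) ≈ 73.61°
|T| = 1 · 4.4122e+05 / 2715.8 ≈ 162.46
Gain = 20 log₁₀(162.46) ≈ 44.21 dB

44.2 dB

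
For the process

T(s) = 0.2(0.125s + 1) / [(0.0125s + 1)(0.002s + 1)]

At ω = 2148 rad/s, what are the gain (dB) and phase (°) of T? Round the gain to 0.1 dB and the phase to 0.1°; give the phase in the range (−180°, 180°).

-6.9 dB, -75.0°

At ω = 2148 rad/s:
zero (1 + j2148·0.125) = 1 + j268.5 → |·| ≈ 268.5, ∠ ≈ 89.79°
pole (1 + j2148·0.0125) = 1 + j26.85 → |·| ≈ 26.869, ∠ ≈ 87.87°
pole (1 + j2148·0.002) = 1 + j4.296 → |·| ≈ 4.4109, ∠ ≈ 76.90°
|T| = 0.2 · 268.5 / (26.869 · 4.4109) ≈ 0.4531
Gain = 20 log₁₀(0.4531) ≈ -6.88 dB
∠T = (89.79°) − (87.87° + 76.90°) = -74.98°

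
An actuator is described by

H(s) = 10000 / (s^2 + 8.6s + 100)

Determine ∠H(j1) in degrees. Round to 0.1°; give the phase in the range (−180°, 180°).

-5.0°

At s = jω = j1:
quadratic: (j1)² + 8.6·j1 + 100 = 99 + j8.6 → |·| ≈ 99.373, ∠ ≈ 4.96°
∠H = 0.00° − 4.96° = -4.96°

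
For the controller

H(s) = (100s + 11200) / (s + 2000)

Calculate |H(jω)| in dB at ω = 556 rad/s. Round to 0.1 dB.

Substitute s = j556:
Numerator: 100(j556) + 11200 = 11200 + j55600
Denominator: (j556) + 2000 = 2000 + j556
|N| = √(11200² + 55600²) ≈ 56717, ∠N ≈ 78.61°
|D| = √(2000² + 556²) ≈ 2075.8, ∠D ≈ 15.54°
|H| = 56717 / 2075.8 ≈ 27.323
Gain = 20 log₁₀(27.323) ≈ 28.73 dB

28.7 dB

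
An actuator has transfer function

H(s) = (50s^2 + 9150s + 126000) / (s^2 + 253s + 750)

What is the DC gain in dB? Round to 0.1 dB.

H(0) = 126000 / 750 = 168
20 log₁₀(168) ≈ 44.51 dB

44.5 dB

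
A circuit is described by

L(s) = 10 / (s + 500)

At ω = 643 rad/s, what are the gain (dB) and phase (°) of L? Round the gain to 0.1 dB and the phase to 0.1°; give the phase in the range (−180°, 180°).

At s = jω = j643:
pole (s+500): 500 + j643 → |·| = √(500²+643²) = √663449 ≈ 814.52, ∠ = arctan(643/500) ≈ 52.13°
|L| = 10 / 814.52 ≈ 0.012277
Gain = 20 log₁₀(0.012277) ≈ -38.22 dB
∠L = 0.00° − 52.13° = -52.13°

-38.2 dB, -52.1°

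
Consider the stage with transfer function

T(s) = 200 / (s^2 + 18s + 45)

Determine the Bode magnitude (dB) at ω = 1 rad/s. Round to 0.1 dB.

12.5 dB

Substitute s = j1:
Numerator: 200 = 200 + j0
Denominator: (j1)^2 + 18(j1) + 45 = 44 + j18
|N| = √(200² + 0²) ≈ 200, ∠N ≈ 0.00°
|D| = √(44² + 18²) ≈ 47.539, ∠D ≈ 22.25°
|T| = 200 / 47.539 ≈ 4.2071
Gain = 20 log₁₀(4.2071) ≈ 12.48 dB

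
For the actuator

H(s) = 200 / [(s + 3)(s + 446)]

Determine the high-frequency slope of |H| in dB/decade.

-40 dB/decade

Each pole contributes −20 dB/decade at high frequency; each zero contributes +20 dB/decade.
Net: 0 zero(s) − 2 pole(s) → -40 dB/decade.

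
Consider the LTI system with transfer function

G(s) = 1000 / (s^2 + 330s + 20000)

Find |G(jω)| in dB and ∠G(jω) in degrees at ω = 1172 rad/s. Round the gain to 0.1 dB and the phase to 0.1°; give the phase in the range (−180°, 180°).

Substitute s = j1172:
Numerator: 1000 = 1000 + j0
Denominator: (j1172)^2 + 330(j1172) + 20000 = -1353584 + j386760
|N| = √(1000² + 0²) ≈ 1000, ∠N ≈ 0.00°
|D| = √(1353584² + 386760²) ≈ 1.4078e+06, ∠D ≈ 164.05°
|G| = 1000 / 1.4078e+06 ≈ 0.00071033
Gain = 20 log₁₀(0.00071033) ≈ -62.97 dB
∠G = 0.00° − 164.05° = -164.05°

-63.0 dB, -164.1°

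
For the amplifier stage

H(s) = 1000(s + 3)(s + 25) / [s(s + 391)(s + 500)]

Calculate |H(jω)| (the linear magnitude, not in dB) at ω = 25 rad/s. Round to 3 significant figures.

At s = jω = j25:
zero (s+3): 3 + j25 → |·| = √(3²+25²) = √634 ≈ 25.179, ∠ = arctan(25/3) ≈ 83.16°
zero (s+25): 25 + j25 → |·| = √(25²+25²) = √1250 ≈ 35.355, ∠ = arctan(25/25) ≈ 45.00°
pole (s+391): 391 + j25 → |·| = √(391²+25²) = √153506 ≈ 391.8, ∠ = arctan(25/391) ≈ 3.66°
pole (s+500): 500 + j25 → |·| = √(500²+25²) = √250625 ≈ 500.62, ∠ = arctan(25/500) ≈ 2.86°
pole at origin: |s| = 25, ∠ = 90.00° (in denominator)
|H| = 1000 · 890.2 / 4.9036e+06 ≈ 0.18154

0.182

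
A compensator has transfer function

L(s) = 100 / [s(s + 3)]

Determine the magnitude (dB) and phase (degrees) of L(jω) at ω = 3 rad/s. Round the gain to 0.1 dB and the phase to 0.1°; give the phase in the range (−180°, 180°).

17.9 dB, -135.0°

At s = jω = j3:
pole (s+3): 3 + j3 → |·| = √(3²+3²) = √18 ≈ 4.2426, ∠ = arctan(3/3) ≈ 45.00°
pole at origin: |s| = 3, ∠ = 90.00° (in denominator)
|L| = 100 / 12.728 ≈ 7.8567
Gain = 20 log₁₀(7.8567) ≈ 17.90 dB
∠L = 0.00° − 135.00° = -135.00°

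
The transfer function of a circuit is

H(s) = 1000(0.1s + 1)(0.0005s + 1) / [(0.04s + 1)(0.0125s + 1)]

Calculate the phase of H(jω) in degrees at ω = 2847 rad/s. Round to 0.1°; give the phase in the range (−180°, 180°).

-33.2°

At ω = 2847 rad/s:
zero (1 + j2847·0.1) = 1 + j284.7 → |·| ≈ 284.7, ∠ ≈ 89.80°
zero (1 + j2847·0.0005) = 1 + j1.4235 → |·| ≈ 1.7396, ∠ ≈ 54.91°
pole (1 + j2847·0.04) = 1 + j113.88 → |·| ≈ 113.88, ∠ ≈ 89.50°
pole (1 + j2847·0.0125) = 1 + j35.5875 → |·| ≈ 35.602, ∠ ≈ 88.39°
∠H = (89.80° + 54.91°) − (89.50° + 88.39°) = -33.18°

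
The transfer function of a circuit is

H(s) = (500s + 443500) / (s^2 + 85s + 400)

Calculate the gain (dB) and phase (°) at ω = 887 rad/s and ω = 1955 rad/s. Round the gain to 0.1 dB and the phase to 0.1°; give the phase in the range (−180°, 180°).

Substitute s = j887:
Numerator: 500(j887) + 443500 = 443500 + j443500
Denominator: (j887)^2 + 85(j887) + 400 = -786369 + j75395
|N| = √(443500² + 443500²) ≈ 6.272e+05, ∠N ≈ 45.00°
|D| = √(786369² + 75395²) ≈ 7.8998e+05, ∠D ≈ 174.52°
|H| = 6.272e+05 / 7.8998e+05 ≈ 0.79394
Gain = 20 log₁₀(0.79394) ≈ -2.00 dB
∠H = 45.00° − 174.52° = -129.52°

Substitute s = j1955:
Numerator: 500(j1955) + 443500 = 443500 + j977500
Denominator: (j1955)^2 + 85(j1955) + 400 = -3821625 + j166175
|N| = √(443500² + 977500²) ≈ 1.0734e+06, ∠N ≈ 65.60°
|D| = √(3821625² + 166175²) ≈ 3.8252e+06, ∠D ≈ 177.51°
|H| = 1.0734e+06 / 3.8252e+06 ≈ 0.28061
Gain = 20 log₁₀(0.28061) ≈ -11.04 dB
∠H = 65.60° − 177.51° = -111.91°

ω = 887: -2.0 dB, -129.5°; ω = 1955: -11.0 dB, -111.9°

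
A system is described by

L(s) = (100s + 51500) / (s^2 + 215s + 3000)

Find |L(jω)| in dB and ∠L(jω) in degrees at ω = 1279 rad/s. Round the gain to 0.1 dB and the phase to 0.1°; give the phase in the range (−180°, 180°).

-21.6 dB, -102.4°

Substitute s = j1279:
Numerator: 100(j1279) + 51500 = 51500 + j127900
Denominator: (j1279)^2 + 215(j1279) + 3000 = -1632841 + j274985
|N| = √(51500² + 127900²) ≈ 1.3788e+05, ∠N ≈ 68.07°
|D| = √(1632841² + 274985²) ≈ 1.6558e+06, ∠D ≈ 170.44°
|L| = 1.3788e+05 / 1.6558e+06 ≈ 0.083271
Gain = 20 log₁₀(0.083271) ≈ -21.59 dB
∠L = 68.07° − 170.44° = -102.37°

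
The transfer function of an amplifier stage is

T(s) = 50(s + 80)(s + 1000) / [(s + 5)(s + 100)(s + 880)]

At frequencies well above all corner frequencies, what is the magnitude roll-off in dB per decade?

Each pole contributes −20 dB/decade at high frequency; each zero contributes +20 dB/decade.
Net: 2 zero(s) − 3 pole(s) → -20 dB/decade.

-20 dB/decade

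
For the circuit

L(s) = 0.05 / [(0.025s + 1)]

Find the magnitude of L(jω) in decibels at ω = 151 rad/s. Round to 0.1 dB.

At ω = 151 rad/s:
pole (1 + j151·0.025) = 1 + j3.775 → |·| ≈ 3.9052, ∠ ≈ 75.16°
|L| = 0.05 · 1 / (3.9052) ≈ 0.012803
Gain = 20 log₁₀(0.012803) ≈ -37.85 dB

-37.9 dB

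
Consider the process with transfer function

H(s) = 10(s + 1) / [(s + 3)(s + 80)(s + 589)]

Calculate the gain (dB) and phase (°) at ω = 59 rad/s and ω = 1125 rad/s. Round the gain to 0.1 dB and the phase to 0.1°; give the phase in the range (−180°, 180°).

At s = jω = j59:
zero (s+1): 1 + j59 → |·| = √(1²+59²) = √3482 ≈ 59.008, ∠ = arctan(59/1) ≈ 89.03°
pole (s+3): 3 + j59 → |·| = √(3²+59²) = √3490 ≈ 59.076, ∠ = arctan(59/3) ≈ 87.09°
pole (s+80): 80 + j59 → |·| = √(80²+59²) = √9881 ≈ 99.403, ∠ = arctan(59/80) ≈ 36.41°
pole (s+589): 589 + j59 → |·| = √(589²+59²) = √350402 ≈ 591.95, ∠ = arctan(59/589) ≈ 5.72°
|H| = 10 · 59.008 / 3.4761e+06 ≈ 0.00016975
Gain = 20 log₁₀(0.00016975) ≈ -75.40 dB
∠H = 89.03° − 129.22° = -40.19°

At s = jω = j1125:
zero (s+1): 1 + j1125 → |·| = √(1²+1125²) = √1265626 ≈ 1125, ∠ = arctan(1125/1) ≈ 89.95°
pole (s+3): 3 + j1125 → |·| = √(3²+1125²) = √1265634 ≈ 1125, ∠ = arctan(1125/3) ≈ 89.85°
pole (s+80): 80 + j1125 → |·| = √(80²+1125²) = √1272025 ≈ 1127.8, ∠ = arctan(1125/80) ≈ 85.93°
pole (s+589): 589 + j1125 → |·| = √(589²+1125²) = √1612546 ≈ 1269.9, ∠ = arctan(1125/589) ≈ 62.37°
|H| = 10 · 1125 / 1.6112e+09 ≈ 6.9824e-06
Gain = 20 log₁₀(6.9824e-06) ≈ -103.12 dB
∠H = 89.95° − 238.15° = -148.20°

ω = 59: -75.4 dB, -40.2°; ω = 1125: -103.1 dB, -148.2°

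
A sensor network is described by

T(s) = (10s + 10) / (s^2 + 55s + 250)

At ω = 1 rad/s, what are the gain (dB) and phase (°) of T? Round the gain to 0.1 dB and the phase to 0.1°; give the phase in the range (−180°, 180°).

-25.1 dB, 32.5°

Substitute s = j1:
Numerator: 10(j1) + 10 = 10 + j10
Denominator: (j1)^2 + 55(j1) + 250 = 249 + j55
|N| = √(10² + 10²) ≈ 14.142, ∠N ≈ 45.00°
|D| = √(249² + 55²) ≈ 255, ∠D ≈ 12.46°
|T| = 14.142 / 255 ≈ 0.055459
Gain = 20 log₁₀(0.055459) ≈ -25.12 dB
∠T = 45.00° − 12.46° = 32.54°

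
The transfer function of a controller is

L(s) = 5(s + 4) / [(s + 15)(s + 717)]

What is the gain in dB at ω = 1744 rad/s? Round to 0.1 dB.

At s = jω = j1744:
zero (s+4): 4 + j1744 → |·| = √(4²+1744²) = √3041552 ≈ 1744, ∠ = arctan(1744/4) ≈ 89.87°
pole (s+15): 15 + j1744 → |·| = √(15²+1744²) = √3041761 ≈ 1744.1, ∠ = arctan(1744/15) ≈ 89.51°
pole (s+717): 717 + j1744 → |·| = √(717²+1744²) = √3555625 ≈ 1885.6, ∠ = arctan(1744/717) ≈ 67.65°
|L| = 5 · 1744 / 3.2887e+06 ≈ 0.0026515
Gain = 20 log₁₀(0.0026515) ≈ -51.53 dB

-51.5 dB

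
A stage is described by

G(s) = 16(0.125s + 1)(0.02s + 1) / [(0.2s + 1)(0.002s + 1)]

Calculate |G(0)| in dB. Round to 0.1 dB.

G(0) = 16 · 1 / 1 = 16
20 log₁₀(16) ≈ 24.08 dB

24.1 dB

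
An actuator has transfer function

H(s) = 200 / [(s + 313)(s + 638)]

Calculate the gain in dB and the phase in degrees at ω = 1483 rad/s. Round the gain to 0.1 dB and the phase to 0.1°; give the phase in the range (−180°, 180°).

-81.8 dB, -144.8°

At s = jω = j1483:
pole (s+313): 313 + j1483 → |·| = √(313²+1483²) = √2297258 ≈ 1515.7, ∠ = arctan(1483/313) ≈ 78.08°
pole (s+638): 638 + j1483 → |·| = √(638²+1483²) = √2606333 ≈ 1614.4, ∠ = arctan(1483/638) ≈ 66.72°
|H| = 200 / 2.4469e+06 ≈ 8.1736e-05
Gain = 20 log₁₀(8.1736e-05) ≈ -81.75 dB
∠H = 0.00° − 144.80° = -144.80°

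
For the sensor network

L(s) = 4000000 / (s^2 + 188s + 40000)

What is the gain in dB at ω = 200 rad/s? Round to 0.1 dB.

At s = jω = j200:
quadratic: (j200)² + 188·j200 + 40000 = 0 + j37600 → |·| ≈ 37600, ∠ ≈ 90.00°
|L| = 4000000 / 37600 ≈ 106.38
Gain = 20 log₁₀(106.38) ≈ 40.54 dB

40.5 dB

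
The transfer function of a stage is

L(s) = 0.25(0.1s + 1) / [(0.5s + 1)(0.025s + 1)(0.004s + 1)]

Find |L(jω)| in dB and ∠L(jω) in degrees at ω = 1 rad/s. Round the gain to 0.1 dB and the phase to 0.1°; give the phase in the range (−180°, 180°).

At ω = 1 rad/s:
zero (1 + j1·0.1) = 1 + j0.1 → |·| ≈ 1.005, ∠ ≈ 5.71°
pole (1 + j1·0.5) = 1 + j0.5 → |·| ≈ 1.118, ∠ ≈ 26.57°
pole (1 + j1·0.025) = 1 + j0.025 → |·| ≈ 1.0003, ∠ ≈ 1.43°
pole (1 + j1·0.004) = 1 + j0.004 → |·| ≈ 1, ∠ ≈ 0.23°
|L| = 0.25 · 1.005 / (1.118 · 1.0003 · 1) ≈ 0.22466
Gain = 20 log₁₀(0.22466) ≈ -12.97 dB
∠L = (5.71°) − (26.57° + 1.43° + 0.23°) = -22.52°

-13.0 dB, -22.5°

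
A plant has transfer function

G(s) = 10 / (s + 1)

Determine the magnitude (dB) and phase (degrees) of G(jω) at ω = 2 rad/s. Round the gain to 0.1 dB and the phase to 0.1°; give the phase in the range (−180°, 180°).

Substitute s = j2:
Numerator: 10 = 10 + j0
Denominator: (j2) + 1 = 1 + j2
|N| = √(10² + 0²) ≈ 10, ∠N ≈ 0.00°
|D| = √(1² + 2²) ≈ 2.2361, ∠D ≈ 63.43°
|G| = 10 / 2.2361 ≈ 4.4721
Gain = 20 log₁₀(4.4721) ≈ 13.01 dB
∠G = 0.00° − 63.43° = -63.43°

13.0 dB, -63.4°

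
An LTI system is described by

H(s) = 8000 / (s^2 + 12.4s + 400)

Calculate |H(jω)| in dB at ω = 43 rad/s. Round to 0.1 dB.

At s = jω = j43:
quadratic: (j43)² + 12.4·j43 + 400 = -1449 + j533.2 → |·| ≈ 1544, ∠ ≈ 159.80°
|H| = 8000 / 1544 ≈ 5.1813
Gain = 20 log₁₀(5.1813) ≈ 14.29 dB

14.3 dB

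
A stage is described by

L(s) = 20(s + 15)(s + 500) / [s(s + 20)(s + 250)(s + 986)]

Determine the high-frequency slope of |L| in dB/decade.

Each pole contributes −20 dB/decade at high frequency; each zero contributes +20 dB/decade.
Net: 2 zero(s) − 4 pole(s) → -40 dB/decade.

-40 dB/decade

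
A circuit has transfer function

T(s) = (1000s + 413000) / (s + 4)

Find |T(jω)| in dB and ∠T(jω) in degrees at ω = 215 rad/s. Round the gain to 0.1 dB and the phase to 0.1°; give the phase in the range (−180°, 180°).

66.7 dB, -61.4°

Substitute s = j215:
Numerator: 1000(j215) + 413000 = 413000 + j215000
Denominator: (j215) + 4 = 4 + j215
|N| = √(413000² + 215000²) ≈ 4.6561e+05, ∠N ≈ 27.50°
|D| = √(4² + 215²) ≈ 215.04, ∠D ≈ 88.93°
|T| = 4.6561e+05 / 215.04 ≈ 2165.2
Gain = 20 log₁₀(2165.2) ≈ 66.71 dB
∠T = 27.50° − 88.93° = -61.43°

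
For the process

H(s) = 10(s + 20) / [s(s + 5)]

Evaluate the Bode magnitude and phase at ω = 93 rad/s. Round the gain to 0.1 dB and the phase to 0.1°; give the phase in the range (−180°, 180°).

At s = jω = j93:
zero (s+20): 20 + j93 → |·| = √(20²+93²) = √9049 ≈ 95.126, ∠ = arctan(93/20) ≈ 77.86°
pole (s+5): 5 + j93 → |·| = √(5²+93²) = √8674 ≈ 93.134, ∠ = arctan(93/5) ≈ 86.92°
pole at origin: |s| = 93, ∠ = 90.00° (in denominator)
|H| = 10 · 95.126 / 8661.5 ≈ 0.10983
Gain = 20 log₁₀(0.10983) ≈ -19.19 dB
∠H = 77.86° − 176.92° = -99.06°

-19.2 dB, -99.1°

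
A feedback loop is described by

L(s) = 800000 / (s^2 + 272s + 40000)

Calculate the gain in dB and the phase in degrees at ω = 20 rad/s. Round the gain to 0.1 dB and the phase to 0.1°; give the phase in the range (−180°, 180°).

At s = jω = j20:
quadratic: (j20)² + 272·j20 + 40000 = 39600 + j5440 → |·| ≈ 39972, ∠ ≈ 7.82°
|L| = 800000 / 39972 ≈ 20.014
Gain = 20 log₁₀(20.014) ≈ 26.03 dB
∠L = 0.00° − 7.82° = -7.82°

26.0 dB, -7.8°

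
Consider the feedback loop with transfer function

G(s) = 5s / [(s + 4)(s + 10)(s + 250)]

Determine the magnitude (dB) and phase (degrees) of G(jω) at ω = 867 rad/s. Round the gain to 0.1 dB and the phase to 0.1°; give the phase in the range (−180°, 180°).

-103.9 dB, -163.0°

At s = jω = j867:
zero at origin: s = j867 → |·| = 867, ∠ = 90.00°
pole (s+4): 4 + j867 → |·| = √(4²+867²) = √751705 ≈ 867.01, ∠ = arctan(867/4) ≈ 89.74°
pole (s+10): 10 + j867 → |·| = √(10²+867²) = √751789 ≈ 867.06, ∠ = arctan(867/10) ≈ 89.34°
pole (s+250): 250 + j867 → |·| = √(250²+867²) = √814189 ≈ 902.32, ∠ = arctan(867/250) ≈ 73.92°
|G| = 5 · 867 / 6.7832e+08 ≈ 6.3908e-06
Gain = 20 log₁₀(6.3908e-06) ≈ -103.89 dB
∠G = 90.00° − 253.00° = -163.00°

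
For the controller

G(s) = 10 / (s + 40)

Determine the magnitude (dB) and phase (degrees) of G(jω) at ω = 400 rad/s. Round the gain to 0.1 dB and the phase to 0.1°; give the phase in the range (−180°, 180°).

-32.1 dB, -84.3°

Substitute s = j400:
Numerator: 10 = 10 + j0
Denominator: (j400) + 40 = 40 + j400
|N| = √(10² + 0²) ≈ 10, ∠N ≈ 0.00°
|D| = √(40² + 400²) ≈ 402, ∠D ≈ 84.29°
|G| = 10 / 402 ≈ 0.024876
Gain = 20 log₁₀(0.024876) ≈ -32.08 dB
∠G = 0.00° − 84.29° = -84.29°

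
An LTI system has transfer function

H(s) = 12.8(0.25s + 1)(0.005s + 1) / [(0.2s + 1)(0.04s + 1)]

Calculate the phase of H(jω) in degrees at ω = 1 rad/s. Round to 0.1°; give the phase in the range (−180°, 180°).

At ω = 1 rad/s:
zero (1 + j1·0.25) = 1 + j0.25 → |·| ≈ 1.0308, ∠ ≈ 14.04°
zero (1 + j1·0.005) = 1 + j0.005 → |·| ≈ 1, ∠ ≈ 0.29°
pole (1 + j1·0.2) = 1 + j0.2 → |·| ≈ 1.0198, ∠ ≈ 11.31°
pole (1 + j1·0.04) = 1 + j0.04 → |·| ≈ 1.0008, ∠ ≈ 2.29°
∠H = (14.04° + 0.29°) − (11.31° + 2.29°) = 0.73°

0.7°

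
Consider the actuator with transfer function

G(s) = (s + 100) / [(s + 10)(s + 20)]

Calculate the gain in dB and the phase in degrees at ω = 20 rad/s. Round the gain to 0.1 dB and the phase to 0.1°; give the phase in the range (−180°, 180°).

At s = jω = j20:
zero (s+100): 100 + j20 → |·| = √(100²+20²) = √10400 ≈ 101.98, ∠ = arctan(20/100) ≈ 11.31°
pole (s+10): 10 + j20 → |·| = √(10²+20²) = √500 ≈ 22.361, ∠ = arctan(20/10) ≈ 63.43°
pole (s+20): 20 + j20 → |·| = √(20²+20²) = √800 ≈ 28.284, ∠ = arctan(20/20) ≈ 45.00°
|G| = 1 · 101.98 / 632.46 ≈ 0.16124
Gain = 20 log₁₀(0.16124) ≈ -15.85 dB
∠G = 11.31° − 108.43° = -97.12°

-15.9 dB, -97.1°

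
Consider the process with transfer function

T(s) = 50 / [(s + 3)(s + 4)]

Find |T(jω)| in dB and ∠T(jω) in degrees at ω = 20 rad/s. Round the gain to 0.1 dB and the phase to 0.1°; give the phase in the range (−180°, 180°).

At s = jω = j20:
pole (s+3): 3 + j20 → |·| = √(3²+20²) = √409 ≈ 20.224, ∠ = arctan(20/3) ≈ 81.47°
pole (s+4): 4 + j20 → |·| = √(4²+20²) = √416 ≈ 20.396, ∠ = arctan(20/4) ≈ 78.69°
|T| = 50 / 412.49 ≈ 0.12122
Gain = 20 log₁₀(0.12122) ≈ -18.33 dB
∠T = 0.00° − 160.16° = -160.16°

-18.3 dB, -160.2°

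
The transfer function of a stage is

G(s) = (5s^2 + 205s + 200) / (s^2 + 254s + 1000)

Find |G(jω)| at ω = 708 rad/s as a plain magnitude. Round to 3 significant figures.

Substitute s = j708:
Numerator: 5(j708)^2 + 205(j708) + 200 = -2506120 + j145140
Denominator: (j708)^2 + 254(j708) + 1000 = -500264 + j179832
|N| = √(2506120² + 145140²) ≈ 2.5103e+06, ∠N ≈ 176.69°
|D| = √(500264² + 179832²) ≈ 5.316e+05, ∠D ≈ 160.23°
|G| = 2.5103e+06 / 5.316e+05 ≈ 4.7222

4.72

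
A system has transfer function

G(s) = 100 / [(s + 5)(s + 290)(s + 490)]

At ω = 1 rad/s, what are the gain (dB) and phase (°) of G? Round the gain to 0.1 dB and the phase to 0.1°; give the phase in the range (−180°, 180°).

-77.2 dB, -11.6°

At s = jω = j1:
pole (s+5): 5 + j1 → |·| = √(5²+1²) = √26 ≈ 5.099, ∠ = arctan(1/5) ≈ 11.31°
pole (s+290): 290 + j1 → |·| = √(290²+1²) = √84101 ≈ 290, ∠ = arctan(1/290) ≈ 0.20°
pole (s+490): 490 + j1 → |·| = √(490²+1²) = √240101 ≈ 490, ∠ = arctan(1/490) ≈ 0.12°
|G| = 100 / 7.2457e+05 ≈ 0.00013801
Gain = 20 log₁₀(0.00013801) ≈ -77.20 dB
∠G = 0.00° − 11.63° = -11.63°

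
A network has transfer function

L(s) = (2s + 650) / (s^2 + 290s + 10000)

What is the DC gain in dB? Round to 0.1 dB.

-23.7 dB

L(0) = 650 / 10000 = 0.065
20 log₁₀(0.065) ≈ -23.74 dB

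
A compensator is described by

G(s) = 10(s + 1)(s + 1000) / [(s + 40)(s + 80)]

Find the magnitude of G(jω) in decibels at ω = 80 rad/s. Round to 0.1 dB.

38.0 dB

At s = jω = j80:
zero (s+1): 1 + j80 → |·| = √(1²+80²) = √6401 ≈ 80.006, ∠ = arctan(80/1) ≈ 89.28°
zero (s+1000): 1000 + j80 → |·| = √(1000²+80²) = √1006400 ≈ 1003.2, ∠ = arctan(80/1000) ≈ 4.57°
pole (s+40): 40 + j80 → |·| = √(40²+80²) = √8000 ≈ 89.443, ∠ = arctan(80/40) ≈ 63.43°
pole (s+80): 80 + j80 → |·| = √(80²+80²) = √12800 ≈ 113.14, ∠ = arctan(80/80) ≈ 45.00°
|G| = 10 · 80262 / 10120 ≈ 79.31
Gain = 20 log₁₀(79.31) ≈ 37.99 dB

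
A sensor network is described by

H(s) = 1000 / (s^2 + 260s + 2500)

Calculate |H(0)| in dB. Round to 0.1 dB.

-8.0 dB

H(0) = 1000 / 2500 = 0.4
20 log₁₀(0.4) ≈ -7.96 dB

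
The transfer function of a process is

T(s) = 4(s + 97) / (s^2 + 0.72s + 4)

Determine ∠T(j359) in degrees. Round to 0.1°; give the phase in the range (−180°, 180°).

At s = jω = j359:
zero (s+97): 97 + j359 → |·| = √(97²+359²) = √138290 ≈ 371.87, ∠ = arctan(359/97) ≈ 74.88°
quadratic: (j359)² + 0.72·j359 + 4 = -128877 + j258.48 → |·| ≈ 1.2888e+05, ∠ ≈ 179.89°
∠T = 74.88° − 179.89° = -105.01°

-105.0°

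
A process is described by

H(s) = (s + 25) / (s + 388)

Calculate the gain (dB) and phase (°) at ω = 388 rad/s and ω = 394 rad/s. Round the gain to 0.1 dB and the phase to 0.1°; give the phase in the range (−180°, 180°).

ω = 388: -3.0 dB, 41.3°; ω = 394: -2.9 dB, 40.9°

At s = jω = j388:
zero (s+25): 25 + j388 → |·| = √(25²+388²) = √151169 ≈ 388.8, ∠ = arctan(388/25) ≈ 86.31°
pole (s+388): 388 + j388 → |·| = √(388²+388²) = √301088 ≈ 548.71, ∠ = arctan(388/388) ≈ 45.00°
|H| = 1 · 388.8 / 548.71 ≈ 0.70857
Gain = 20 log₁₀(0.70857) ≈ -2.99 dB
∠H = 86.31° − 45.00° = 41.31°

At s = jω = j394:
zero (s+25): 25 + j394 → |·| = √(25²+394²) = √155861 ≈ 394.79, ∠ = arctan(394/25) ≈ 86.37°
pole (s+388): 388 + j394 → |·| = √(388²+394²) = √305780 ≈ 552.97, ∠ = arctan(394/388) ≈ 45.44°
|H| = 1 · 394.79 / 552.97 ≈ 0.71394
Gain = 20 log₁₀(0.71394) ≈ -2.93 dB
∠H = 86.37° − 45.44° = 40.93°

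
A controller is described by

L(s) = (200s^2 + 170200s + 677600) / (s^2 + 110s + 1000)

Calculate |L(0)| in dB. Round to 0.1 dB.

56.6 dB

L(0) = 677600 / 1000 = 677.6
20 log₁₀(677.6) ≈ 56.62 dB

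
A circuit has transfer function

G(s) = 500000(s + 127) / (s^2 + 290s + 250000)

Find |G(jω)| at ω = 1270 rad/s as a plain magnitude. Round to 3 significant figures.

At s = jω = j1270:
zero (s+127): 127 + j1270 → |·| = √(127²+1270²) = √1629029 ≈ 1276.3, ∠ = arctan(1270/127) ≈ 84.29°
quadratic: (j1270)² + 290·j1270 + 250000 = -1362900 + j368300 → |·| ≈ 1.4118e+06, ∠ ≈ 164.88°
|G| = 500000 · 1276.3 / 1.4118e+06 ≈ 452.01

452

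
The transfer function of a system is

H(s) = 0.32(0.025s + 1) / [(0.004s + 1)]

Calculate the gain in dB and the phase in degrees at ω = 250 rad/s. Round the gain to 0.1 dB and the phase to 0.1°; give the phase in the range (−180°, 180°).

3.1 dB, 35.9°

At ω = 250 rad/s:
zero (1 + j250·0.025) = 1 + j6.25 → |·| ≈ 6.3295, ∠ ≈ 80.91°
pole (1 + j250·0.004) = 1 + j1 → |·| ≈ 1.4142, ∠ ≈ 45.00°
|H| = 0.32 · 6.3295 / (1.4142) ≈ 1.4322
Gain = 20 log₁₀(1.4322) ≈ 3.12 dB
∠H = (80.91°) − (45.00°) = 35.91°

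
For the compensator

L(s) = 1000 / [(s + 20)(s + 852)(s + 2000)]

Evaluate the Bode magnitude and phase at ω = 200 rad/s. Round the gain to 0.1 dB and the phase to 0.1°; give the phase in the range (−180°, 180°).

At s = jω = j200:
pole (s+20): 20 + j200 → |·| = √(20²+200²) = √40400 ≈ 201, ∠ = arctan(200/20) ≈ 84.29°
pole (s+852): 852 + j200 → |·| = √(852²+200²) = √765904 ≈ 875.16, ∠ = arctan(200/852) ≈ 13.21°
pole (s+2000): 2000 + j200 → |·| = √(2000²+200²) = √4040000 ≈ 2010, ∠ = arctan(200/2000) ≈ 5.71°
|L| = 1000 / 3.5357e+08 ≈ 2.8283e-06
Gain = 20 log₁₀(2.8283e-06) ≈ -110.97 dB
∠L = 0.00° − 103.21° = -103.21°

-111.0 dB, -103.2°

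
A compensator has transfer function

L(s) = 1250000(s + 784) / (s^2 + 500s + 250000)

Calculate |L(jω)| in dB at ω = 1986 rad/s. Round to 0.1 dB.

At s = jω = j1986:
zero (s+784): 784 + j1986 → |·| = √(784²+1986²) = √4558852 ≈ 2135.1, ∠ = arctan(1986/784) ≈ 68.46°
quadratic: (j1986)² + 500·j1986 + 250000 = -3694196 + j993000 → |·| ≈ 3.8253e+06, ∠ ≈ 164.95°
|L| = 1250000 · 2135.1 / 3.8253e+06 ≈ 697.69
Gain = 20 log₁₀(697.69) ≈ 56.87 dB

56.9 dB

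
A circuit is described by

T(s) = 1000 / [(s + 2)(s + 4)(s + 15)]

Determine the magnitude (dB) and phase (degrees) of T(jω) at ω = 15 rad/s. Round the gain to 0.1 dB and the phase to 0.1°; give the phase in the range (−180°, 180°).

At s = jω = j15:
pole (s+2): 2 + j15 → |·| = √(2²+15²) = √229 ≈ 15.133, ∠ = arctan(15/2) ≈ 82.41°
pole (s+4): 4 + j15 → |·| = √(4²+15²) = √241 ≈ 15.524, ∠ = arctan(15/4) ≈ 75.07°
pole (s+15): 15 + j15 → |·| = √(15²+15²) = √450 ≈ 21.213, ∠ = arctan(15/15) ≈ 45.00°
|T| = 1000 / 4983.5 ≈ 0.20066
Gain = 20 log₁₀(0.20066) ≈ -13.95 dB
∠T = 0.00° − 202.48° = -202.48° ≡ 157.52° (principal value)

-14.0 dB, 157.5°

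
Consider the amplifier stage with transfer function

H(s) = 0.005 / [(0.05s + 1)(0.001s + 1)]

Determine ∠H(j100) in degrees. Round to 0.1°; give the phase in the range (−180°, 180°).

-84.4°

At ω = 100 rad/s:
pole (1 + j100·0.05) = 1 + j5 → |·| ≈ 5.099, ∠ ≈ 78.69°
pole (1 + j100·0.001) = 1 + j0.1 → |·| ≈ 1.005, ∠ ≈ 5.71°
∠H = (0°) − (78.69° + 5.71°) = -84.40°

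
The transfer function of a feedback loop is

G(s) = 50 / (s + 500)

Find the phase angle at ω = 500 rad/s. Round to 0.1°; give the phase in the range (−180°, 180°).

-45.0°

Substitute s = j500:
Numerator: 50 = 50 + j0
Denominator: (j500) + 500 = 500 + j500
|N| = √(50² + 0²) ≈ 50, ∠N ≈ 0.00°
|D| = √(500² + 500²) ≈ 707.11, ∠D ≈ 45.00°
∠G = 0.00° − 45.00° = -45.00°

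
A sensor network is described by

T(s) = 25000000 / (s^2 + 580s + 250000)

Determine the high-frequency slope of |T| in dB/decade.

Each pole contributes −20 dB/decade at high frequency; each zero contributes +20 dB/decade.
Net: 0 zero(s) − 2 pole(s) → -40 dB/decade.

-40 dB/decade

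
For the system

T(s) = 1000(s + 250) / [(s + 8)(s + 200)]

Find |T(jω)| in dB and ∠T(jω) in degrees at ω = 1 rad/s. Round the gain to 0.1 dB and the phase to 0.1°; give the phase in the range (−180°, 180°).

43.8 dB, -7.2°

At s = jω = j1:
zero (s+250): 250 + j1 → |·| = √(250²+1²) = √62501 ≈ 250, ∠ = arctan(1/250) ≈ 0.23°
pole (s+8): 8 + j1 → |·| = √(8²+1²) = √65 ≈ 8.0623, ∠ = arctan(1/8) ≈ 7.13°
pole (s+200): 200 + j1 → |·| = √(200²+1²) = √40001 ≈ 200, ∠ = arctan(1/200) ≈ 0.29°
|T| = 1000 · 250 / 1612.5 ≈ 155.04
Gain = 20 log₁₀(155.04) ≈ 43.81 dB
∠T = 0.23° − 7.42° = -7.19°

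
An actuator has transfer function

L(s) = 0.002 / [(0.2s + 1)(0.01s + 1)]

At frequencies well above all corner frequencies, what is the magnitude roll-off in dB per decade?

-40 dB/decade

Each pole contributes −20 dB/decade at high frequency; each zero contributes +20 dB/decade.
Net: 0 zero(s) − 2 pole(s) → -40 dB/decade.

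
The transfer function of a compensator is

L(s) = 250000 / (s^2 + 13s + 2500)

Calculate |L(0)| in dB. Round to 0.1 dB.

40.0 dB

L(0) = 250000 / 2500 = 100
20 log₁₀(100) ≈ 40.00 dB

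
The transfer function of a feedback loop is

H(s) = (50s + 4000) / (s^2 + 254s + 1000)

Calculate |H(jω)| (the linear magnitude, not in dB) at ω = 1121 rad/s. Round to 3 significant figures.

Substitute s = j1121:
Numerator: 50(j1121) + 4000 = 4000 + j56050
Denominator: (j1121)^2 + 254(j1121) + 1000 = -1255641 + j284734
|N| = √(4000² + 56050²) ≈ 56193, ∠N ≈ 85.92°
|D| = √(1255641² + 284734²) ≈ 1.2875e+06, ∠D ≈ 167.22°
|H| = 56193 / 1.2875e+06 ≈ 0.043645

0.0436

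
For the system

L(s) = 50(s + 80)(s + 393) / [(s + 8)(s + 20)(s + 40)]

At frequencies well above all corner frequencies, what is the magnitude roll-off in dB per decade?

-20 dB/decade

Each pole contributes −20 dB/decade at high frequency; each zero contributes +20 dB/decade.
Net: 2 zero(s) − 3 pole(s) → -20 dB/decade.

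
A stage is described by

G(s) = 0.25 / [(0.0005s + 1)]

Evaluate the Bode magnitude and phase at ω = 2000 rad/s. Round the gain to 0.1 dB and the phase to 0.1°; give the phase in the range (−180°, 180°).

At ω = 2000 rad/s:
pole (1 + j2000·0.0005) = 1 + j1 → |·| ≈ 1.4142, ∠ ≈ 45.00°
|G| = 0.25 · 1 / (1.4142) ≈ 0.17678
Gain = 20 log₁₀(0.17678) ≈ -15.05 dB
∠G = (0°) − (45.00°) = -45.00°

-15.1 dB, -45.0°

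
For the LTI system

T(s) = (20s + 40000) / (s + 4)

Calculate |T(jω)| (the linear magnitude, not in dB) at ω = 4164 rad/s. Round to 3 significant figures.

Substitute s = j4164:
Numerator: 20(j4164) + 40000 = 40000 + j83280
Denominator: (j4164) + 4 = 4 + j4164
|N| = √(40000² + 83280²) ≈ 92388, ∠N ≈ 64.34°
|D| = √(4² + 4164²) ≈ 4164, ∠D ≈ 89.94°
|T| = 92388 / 4164 ≈ 22.187

22.2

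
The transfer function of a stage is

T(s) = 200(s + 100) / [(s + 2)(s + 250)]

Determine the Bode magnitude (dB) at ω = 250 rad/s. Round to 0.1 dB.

-4.3 dB

At s = jω = j250:
zero (s+100): 100 + j250 → |·| = √(100²+250²) = √72500 ≈ 269.26, ∠ = arctan(250/100) ≈ 68.20°
pole (s+2): 2 + j250 → |·| = √(2²+250²) = √62504 ≈ 250.01, ∠ = arctan(250/2) ≈ 89.54°
pole (s+250): 250 + j250 → |·| = √(250²+250²) = √125000 ≈ 353.55, ∠ = arctan(250/250) ≈ 45.00°
|T| = 200 · 269.26 / 88391 ≈ 0.60925
Gain = 20 log₁₀(0.60925) ≈ -4.30 dB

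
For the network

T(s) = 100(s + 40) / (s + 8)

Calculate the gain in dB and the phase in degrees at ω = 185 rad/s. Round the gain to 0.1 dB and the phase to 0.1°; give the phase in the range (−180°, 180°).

40.2 dB, -9.7°

At s = jω = j185:
zero (s+40): 40 + j185 → |·| = √(40²+185²) = √35825 ≈ 189.27, ∠ = arctan(185/40) ≈ 77.80°
pole (s+8): 8 + j185 → |·| = √(8²+185²) = √34289 ≈ 185.17, ∠ = arctan(185/8) ≈ 87.52°
|T| = 100 · 189.27 / 185.17 ≈ 102.21
Gain = 20 log₁₀(102.21) ≈ 40.19 dB
∠T = 77.80° − 87.52° = -9.72°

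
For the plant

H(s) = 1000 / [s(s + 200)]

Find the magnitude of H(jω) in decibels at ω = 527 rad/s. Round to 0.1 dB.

At s = jω = j527:
pole (s+200): 200 + j527 → |·| = √(200²+527²) = √317729 ≈ 563.67, ∠ = arctan(527/200) ≈ 69.22°
pole at origin: |s| = 527, ∠ = 90.00° (in denominator)
|H| = 1000 / 2.9705e+05 ≈ 0.0033664
Gain = 20 log₁₀(0.0033664) ≈ -49.46 dB

-49.5 dB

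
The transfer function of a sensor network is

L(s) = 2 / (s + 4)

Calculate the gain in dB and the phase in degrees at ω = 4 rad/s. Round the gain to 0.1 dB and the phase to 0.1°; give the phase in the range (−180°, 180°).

At s = jω = j4:
pole (s+4): 4 + j4 → |·| = √(4²+4²) = √32 ≈ 5.6569, ∠ = arctan(4/4) ≈ 45.00°
|L| = 2 / 5.6569 ≈ 0.35355
Gain = 20 log₁₀(0.35355) ≈ -9.03 dB
∠L = 0.00° − 45.00° = -45.00°

-9.0 dB, -45.0°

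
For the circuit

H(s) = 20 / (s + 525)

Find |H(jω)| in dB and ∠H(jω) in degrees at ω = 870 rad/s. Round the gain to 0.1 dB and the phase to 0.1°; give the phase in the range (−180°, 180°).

-34.1 dB, -58.9°

At s = jω = j870:
pole (s+525): 525 + j870 → |·| = √(525²+870²) = √1032525 ≈ 1016.1, ∠ = arctan(870/525) ≈ 58.89°
|H| = 20 / 1016.1 ≈ 0.019683
Gain = 20 log₁₀(0.019683) ≈ -34.12 dB
∠H = 0.00° − 58.89° = -58.89°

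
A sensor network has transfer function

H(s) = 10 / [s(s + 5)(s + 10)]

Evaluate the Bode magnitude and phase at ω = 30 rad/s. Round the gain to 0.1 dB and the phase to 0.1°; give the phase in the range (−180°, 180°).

-69.2 dB, 117.9°

At s = jω = j30:
pole (s+5): 5 + j30 → |·| = √(5²+30²) = √925 ≈ 30.414, ∠ = arctan(30/5) ≈ 80.54°
pole (s+10): 10 + j30 → |·| = √(10²+30²) = √1000 ≈ 31.623, ∠ = arctan(30/10) ≈ 71.57°
pole at origin: |s| = 30, ∠ = 90.00° (in denominator)
|H| = 10 / 28853 ≈ 0.00034658
Gain = 20 log₁₀(0.00034658) ≈ -69.20 dB
∠H = 0.00° − 242.11° = -242.11° ≡ 117.89° (principal value)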